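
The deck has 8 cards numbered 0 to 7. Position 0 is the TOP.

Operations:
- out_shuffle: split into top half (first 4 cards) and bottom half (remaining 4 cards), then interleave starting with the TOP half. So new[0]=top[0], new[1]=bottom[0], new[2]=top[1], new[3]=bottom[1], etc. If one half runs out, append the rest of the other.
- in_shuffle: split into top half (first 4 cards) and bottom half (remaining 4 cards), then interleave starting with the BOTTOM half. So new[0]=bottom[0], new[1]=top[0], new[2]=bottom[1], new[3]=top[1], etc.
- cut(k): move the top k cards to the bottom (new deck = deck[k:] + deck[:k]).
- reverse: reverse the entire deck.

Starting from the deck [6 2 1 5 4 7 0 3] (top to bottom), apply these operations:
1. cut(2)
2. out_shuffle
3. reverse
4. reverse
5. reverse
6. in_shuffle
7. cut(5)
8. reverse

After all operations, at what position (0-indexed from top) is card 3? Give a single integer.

After op 1 (cut(2)): [1 5 4 7 0 3 6 2]
After op 2 (out_shuffle): [1 0 5 3 4 6 7 2]
After op 3 (reverse): [2 7 6 4 3 5 0 1]
After op 4 (reverse): [1 0 5 3 4 6 7 2]
After op 5 (reverse): [2 7 6 4 3 5 0 1]
After op 6 (in_shuffle): [3 2 5 7 0 6 1 4]
After op 7 (cut(5)): [6 1 4 3 2 5 7 0]
After op 8 (reverse): [0 7 5 2 3 4 1 6]
Card 3 is at position 4.

Answer: 4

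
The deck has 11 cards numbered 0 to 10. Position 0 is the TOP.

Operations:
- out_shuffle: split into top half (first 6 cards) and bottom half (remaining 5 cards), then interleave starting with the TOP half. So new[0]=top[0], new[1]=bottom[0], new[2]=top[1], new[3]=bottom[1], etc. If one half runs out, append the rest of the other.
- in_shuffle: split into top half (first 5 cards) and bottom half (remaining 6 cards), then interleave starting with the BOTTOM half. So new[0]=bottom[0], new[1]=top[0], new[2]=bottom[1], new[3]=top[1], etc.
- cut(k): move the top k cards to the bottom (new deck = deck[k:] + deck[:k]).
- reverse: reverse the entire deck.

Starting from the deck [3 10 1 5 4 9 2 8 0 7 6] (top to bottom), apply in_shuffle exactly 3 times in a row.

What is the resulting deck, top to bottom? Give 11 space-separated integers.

Answer: 2 1 7 9 10 0 4 3 8 5 6

Derivation:
After op 1 (in_shuffle): [9 3 2 10 8 1 0 5 7 4 6]
After op 2 (in_shuffle): [1 9 0 3 5 2 7 10 4 8 6]
After op 3 (in_shuffle): [2 1 7 9 10 0 4 3 8 5 6]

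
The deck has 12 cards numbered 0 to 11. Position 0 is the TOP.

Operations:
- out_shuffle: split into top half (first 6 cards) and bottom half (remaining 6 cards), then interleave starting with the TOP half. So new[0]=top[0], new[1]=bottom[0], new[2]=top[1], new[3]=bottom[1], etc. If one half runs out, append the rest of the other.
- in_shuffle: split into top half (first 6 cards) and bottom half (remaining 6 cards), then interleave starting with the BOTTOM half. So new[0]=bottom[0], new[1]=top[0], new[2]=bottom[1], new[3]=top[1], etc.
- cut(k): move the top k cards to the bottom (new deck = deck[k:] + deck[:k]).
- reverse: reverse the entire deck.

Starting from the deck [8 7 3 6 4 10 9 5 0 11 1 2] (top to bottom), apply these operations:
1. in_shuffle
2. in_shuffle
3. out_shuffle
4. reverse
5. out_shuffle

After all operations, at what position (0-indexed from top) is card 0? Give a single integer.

After op 1 (in_shuffle): [9 8 5 7 0 3 11 6 1 4 2 10]
After op 2 (in_shuffle): [11 9 6 8 1 5 4 7 2 0 10 3]
After op 3 (out_shuffle): [11 4 9 7 6 2 8 0 1 10 5 3]
After op 4 (reverse): [3 5 10 1 0 8 2 6 7 9 4 11]
After op 5 (out_shuffle): [3 2 5 6 10 7 1 9 0 4 8 11]
Card 0 is at position 8.

Answer: 8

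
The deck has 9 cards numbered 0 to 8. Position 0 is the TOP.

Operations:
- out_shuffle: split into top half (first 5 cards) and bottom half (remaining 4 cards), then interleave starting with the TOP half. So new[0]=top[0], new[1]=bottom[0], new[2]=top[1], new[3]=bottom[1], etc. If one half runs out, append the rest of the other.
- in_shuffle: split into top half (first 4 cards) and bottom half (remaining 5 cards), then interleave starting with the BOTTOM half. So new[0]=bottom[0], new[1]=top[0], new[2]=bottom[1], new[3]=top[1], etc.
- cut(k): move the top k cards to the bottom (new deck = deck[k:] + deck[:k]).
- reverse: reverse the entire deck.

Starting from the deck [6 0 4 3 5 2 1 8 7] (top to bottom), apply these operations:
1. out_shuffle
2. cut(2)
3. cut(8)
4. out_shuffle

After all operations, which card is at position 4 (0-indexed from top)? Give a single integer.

Answer: 1

Derivation:
After op 1 (out_shuffle): [6 2 0 1 4 8 3 7 5]
After op 2 (cut(2)): [0 1 4 8 3 7 5 6 2]
After op 3 (cut(8)): [2 0 1 4 8 3 7 5 6]
After op 4 (out_shuffle): [2 3 0 7 1 5 4 6 8]
Position 4: card 1.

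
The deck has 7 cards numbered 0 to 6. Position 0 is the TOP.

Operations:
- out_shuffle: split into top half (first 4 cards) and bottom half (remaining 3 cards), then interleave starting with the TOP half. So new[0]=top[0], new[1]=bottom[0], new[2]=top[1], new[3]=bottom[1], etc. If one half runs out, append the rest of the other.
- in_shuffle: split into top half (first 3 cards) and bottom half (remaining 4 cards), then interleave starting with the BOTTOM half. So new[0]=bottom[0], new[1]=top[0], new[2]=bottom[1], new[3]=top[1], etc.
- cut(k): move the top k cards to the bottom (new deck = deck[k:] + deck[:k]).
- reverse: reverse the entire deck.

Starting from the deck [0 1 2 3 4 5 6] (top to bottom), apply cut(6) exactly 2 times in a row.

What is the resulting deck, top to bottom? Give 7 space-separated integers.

After op 1 (cut(6)): [6 0 1 2 3 4 5]
After op 2 (cut(6)): [5 6 0 1 2 3 4]

Answer: 5 6 0 1 2 3 4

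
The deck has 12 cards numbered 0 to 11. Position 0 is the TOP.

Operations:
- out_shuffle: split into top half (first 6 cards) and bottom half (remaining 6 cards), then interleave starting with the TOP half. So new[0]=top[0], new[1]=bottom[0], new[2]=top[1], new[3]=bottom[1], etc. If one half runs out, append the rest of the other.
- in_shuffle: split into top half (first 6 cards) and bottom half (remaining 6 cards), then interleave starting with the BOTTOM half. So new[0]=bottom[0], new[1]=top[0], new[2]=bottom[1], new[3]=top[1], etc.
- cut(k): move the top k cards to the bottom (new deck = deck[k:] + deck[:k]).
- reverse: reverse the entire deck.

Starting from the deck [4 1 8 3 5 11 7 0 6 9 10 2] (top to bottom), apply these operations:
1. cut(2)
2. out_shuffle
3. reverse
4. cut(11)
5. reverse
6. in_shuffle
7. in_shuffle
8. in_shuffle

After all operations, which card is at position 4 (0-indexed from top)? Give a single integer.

Answer: 8

Derivation:
After op 1 (cut(2)): [8 3 5 11 7 0 6 9 10 2 4 1]
After op 2 (out_shuffle): [8 6 3 9 5 10 11 2 7 4 0 1]
After op 3 (reverse): [1 0 4 7 2 11 10 5 9 3 6 8]
After op 4 (cut(11)): [8 1 0 4 7 2 11 10 5 9 3 6]
After op 5 (reverse): [6 3 9 5 10 11 2 7 4 0 1 8]
After op 6 (in_shuffle): [2 6 7 3 4 9 0 5 1 10 8 11]
After op 7 (in_shuffle): [0 2 5 6 1 7 10 3 8 4 11 9]
After op 8 (in_shuffle): [10 0 3 2 8 5 4 6 11 1 9 7]
Position 4: card 8.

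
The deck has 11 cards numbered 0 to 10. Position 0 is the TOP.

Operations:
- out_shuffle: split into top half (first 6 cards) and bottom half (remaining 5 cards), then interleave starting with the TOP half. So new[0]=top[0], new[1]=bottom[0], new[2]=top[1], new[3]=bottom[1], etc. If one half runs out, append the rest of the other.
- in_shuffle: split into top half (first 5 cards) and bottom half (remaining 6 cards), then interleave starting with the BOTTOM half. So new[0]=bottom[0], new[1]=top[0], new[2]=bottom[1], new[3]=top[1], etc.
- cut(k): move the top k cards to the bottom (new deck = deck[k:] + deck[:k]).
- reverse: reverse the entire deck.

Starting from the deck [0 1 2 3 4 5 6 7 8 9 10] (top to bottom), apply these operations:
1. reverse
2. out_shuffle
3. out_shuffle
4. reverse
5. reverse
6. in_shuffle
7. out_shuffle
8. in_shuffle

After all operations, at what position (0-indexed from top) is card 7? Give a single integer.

After op 1 (reverse): [10 9 8 7 6 5 4 3 2 1 0]
After op 2 (out_shuffle): [10 4 9 3 8 2 7 1 6 0 5]
After op 3 (out_shuffle): [10 7 4 1 9 6 3 0 8 5 2]
After op 4 (reverse): [2 5 8 0 3 6 9 1 4 7 10]
After op 5 (reverse): [10 7 4 1 9 6 3 0 8 5 2]
After op 6 (in_shuffle): [6 10 3 7 0 4 8 1 5 9 2]
After op 7 (out_shuffle): [6 8 10 1 3 5 7 9 0 2 4]
After op 8 (in_shuffle): [5 6 7 8 9 10 0 1 2 3 4]
Card 7 is at position 2.

Answer: 2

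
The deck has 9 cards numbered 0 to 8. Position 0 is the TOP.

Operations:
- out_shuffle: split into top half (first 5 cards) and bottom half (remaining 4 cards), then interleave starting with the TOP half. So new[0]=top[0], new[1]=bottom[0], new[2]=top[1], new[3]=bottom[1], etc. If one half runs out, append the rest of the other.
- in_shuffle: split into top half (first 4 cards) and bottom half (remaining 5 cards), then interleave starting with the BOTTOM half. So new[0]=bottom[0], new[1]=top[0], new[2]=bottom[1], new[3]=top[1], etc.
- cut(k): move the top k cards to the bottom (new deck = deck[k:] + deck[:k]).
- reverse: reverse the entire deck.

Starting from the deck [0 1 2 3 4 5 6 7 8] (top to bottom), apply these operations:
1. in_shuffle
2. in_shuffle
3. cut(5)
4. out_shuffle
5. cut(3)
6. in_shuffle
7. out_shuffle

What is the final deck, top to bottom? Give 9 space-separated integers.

After op 1 (in_shuffle): [4 0 5 1 6 2 7 3 8]
After op 2 (in_shuffle): [6 4 2 0 7 5 3 1 8]
After op 3 (cut(5)): [5 3 1 8 6 4 2 0 7]
After op 4 (out_shuffle): [5 4 3 2 1 0 8 7 6]
After op 5 (cut(3)): [2 1 0 8 7 6 5 4 3]
After op 6 (in_shuffle): [7 2 6 1 5 0 4 8 3]
After op 7 (out_shuffle): [7 0 2 4 6 8 1 3 5]

Answer: 7 0 2 4 6 8 1 3 5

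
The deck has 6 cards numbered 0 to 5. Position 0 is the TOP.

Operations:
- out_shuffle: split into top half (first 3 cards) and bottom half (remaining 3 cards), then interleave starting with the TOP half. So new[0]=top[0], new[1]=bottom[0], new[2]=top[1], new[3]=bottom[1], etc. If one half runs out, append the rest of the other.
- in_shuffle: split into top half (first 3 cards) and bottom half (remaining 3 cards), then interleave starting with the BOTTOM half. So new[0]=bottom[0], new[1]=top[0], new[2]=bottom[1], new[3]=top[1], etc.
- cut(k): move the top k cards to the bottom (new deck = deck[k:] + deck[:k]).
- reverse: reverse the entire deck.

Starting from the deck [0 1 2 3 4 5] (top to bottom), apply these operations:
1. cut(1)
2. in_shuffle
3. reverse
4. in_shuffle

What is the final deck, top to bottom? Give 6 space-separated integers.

After op 1 (cut(1)): [1 2 3 4 5 0]
After op 2 (in_shuffle): [4 1 5 2 0 3]
After op 3 (reverse): [3 0 2 5 1 4]
After op 4 (in_shuffle): [5 3 1 0 4 2]

Answer: 5 3 1 0 4 2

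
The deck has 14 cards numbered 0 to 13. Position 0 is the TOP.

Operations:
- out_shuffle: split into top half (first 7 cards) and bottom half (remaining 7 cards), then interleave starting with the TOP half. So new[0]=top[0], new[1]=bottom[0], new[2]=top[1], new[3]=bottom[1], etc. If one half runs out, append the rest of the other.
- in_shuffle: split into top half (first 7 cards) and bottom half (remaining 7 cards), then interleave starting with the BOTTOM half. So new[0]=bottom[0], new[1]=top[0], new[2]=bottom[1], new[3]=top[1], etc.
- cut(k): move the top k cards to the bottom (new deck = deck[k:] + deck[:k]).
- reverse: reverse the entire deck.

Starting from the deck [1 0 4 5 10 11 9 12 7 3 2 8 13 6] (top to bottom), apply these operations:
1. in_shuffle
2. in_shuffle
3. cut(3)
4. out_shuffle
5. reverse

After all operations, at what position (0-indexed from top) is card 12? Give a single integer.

After op 1 (in_shuffle): [12 1 7 0 3 4 2 5 8 10 13 11 6 9]
After op 2 (in_shuffle): [5 12 8 1 10 7 13 0 11 3 6 4 9 2]
After op 3 (cut(3)): [1 10 7 13 0 11 3 6 4 9 2 5 12 8]
After op 4 (out_shuffle): [1 6 10 4 7 9 13 2 0 5 11 12 3 8]
After op 5 (reverse): [8 3 12 11 5 0 2 13 9 7 4 10 6 1]
Card 12 is at position 2.

Answer: 2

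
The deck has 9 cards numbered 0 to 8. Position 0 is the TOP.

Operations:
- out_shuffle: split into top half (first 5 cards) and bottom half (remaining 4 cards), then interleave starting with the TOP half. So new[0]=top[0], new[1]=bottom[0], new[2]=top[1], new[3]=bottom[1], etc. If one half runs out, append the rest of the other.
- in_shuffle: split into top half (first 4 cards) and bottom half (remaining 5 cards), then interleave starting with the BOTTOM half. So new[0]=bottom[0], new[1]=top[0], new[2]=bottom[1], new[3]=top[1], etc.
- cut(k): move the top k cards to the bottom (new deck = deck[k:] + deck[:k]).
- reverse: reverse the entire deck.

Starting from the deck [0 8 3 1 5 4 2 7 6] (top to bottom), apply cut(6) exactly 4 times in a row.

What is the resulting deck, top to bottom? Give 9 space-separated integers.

After op 1 (cut(6)): [2 7 6 0 8 3 1 5 4]
After op 2 (cut(6)): [1 5 4 2 7 6 0 8 3]
After op 3 (cut(6)): [0 8 3 1 5 4 2 7 6]
After op 4 (cut(6)): [2 7 6 0 8 3 1 5 4]

Answer: 2 7 6 0 8 3 1 5 4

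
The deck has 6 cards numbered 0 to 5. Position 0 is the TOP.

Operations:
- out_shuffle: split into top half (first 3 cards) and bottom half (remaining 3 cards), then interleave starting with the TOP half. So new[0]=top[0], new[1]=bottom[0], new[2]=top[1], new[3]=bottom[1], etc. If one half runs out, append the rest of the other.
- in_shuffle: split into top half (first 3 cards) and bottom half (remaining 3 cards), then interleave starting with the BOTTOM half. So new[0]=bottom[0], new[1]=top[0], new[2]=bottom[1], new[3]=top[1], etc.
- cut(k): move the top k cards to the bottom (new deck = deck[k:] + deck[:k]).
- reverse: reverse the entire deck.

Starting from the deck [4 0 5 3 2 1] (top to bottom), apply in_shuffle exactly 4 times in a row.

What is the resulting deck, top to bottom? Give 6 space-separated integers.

After op 1 (in_shuffle): [3 4 2 0 1 5]
After op 2 (in_shuffle): [0 3 1 4 5 2]
After op 3 (in_shuffle): [4 0 5 3 2 1]
After op 4 (in_shuffle): [3 4 2 0 1 5]

Answer: 3 4 2 0 1 5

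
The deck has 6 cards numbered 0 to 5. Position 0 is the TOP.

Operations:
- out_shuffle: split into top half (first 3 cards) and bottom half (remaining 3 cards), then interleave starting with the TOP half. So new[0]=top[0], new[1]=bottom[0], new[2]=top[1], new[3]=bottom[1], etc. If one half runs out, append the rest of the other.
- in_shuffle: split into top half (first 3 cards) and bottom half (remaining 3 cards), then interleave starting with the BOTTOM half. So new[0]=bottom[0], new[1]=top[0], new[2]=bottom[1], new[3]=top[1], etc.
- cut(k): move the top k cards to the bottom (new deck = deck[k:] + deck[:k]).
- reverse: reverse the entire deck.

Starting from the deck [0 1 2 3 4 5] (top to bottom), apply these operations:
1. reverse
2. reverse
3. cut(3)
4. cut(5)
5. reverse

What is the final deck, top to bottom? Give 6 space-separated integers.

After op 1 (reverse): [5 4 3 2 1 0]
After op 2 (reverse): [0 1 2 3 4 5]
After op 3 (cut(3)): [3 4 5 0 1 2]
After op 4 (cut(5)): [2 3 4 5 0 1]
After op 5 (reverse): [1 0 5 4 3 2]

Answer: 1 0 5 4 3 2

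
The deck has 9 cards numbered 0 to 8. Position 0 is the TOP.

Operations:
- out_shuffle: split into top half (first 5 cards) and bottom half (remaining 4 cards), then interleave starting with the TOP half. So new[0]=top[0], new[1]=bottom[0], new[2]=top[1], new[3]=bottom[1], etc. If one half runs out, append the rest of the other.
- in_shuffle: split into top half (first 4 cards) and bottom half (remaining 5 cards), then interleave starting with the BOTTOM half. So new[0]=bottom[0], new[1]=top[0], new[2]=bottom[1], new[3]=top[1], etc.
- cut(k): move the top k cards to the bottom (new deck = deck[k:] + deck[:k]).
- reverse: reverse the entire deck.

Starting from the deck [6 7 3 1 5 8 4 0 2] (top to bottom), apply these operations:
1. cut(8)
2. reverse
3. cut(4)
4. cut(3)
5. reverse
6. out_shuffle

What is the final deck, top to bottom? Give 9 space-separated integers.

Answer: 7 4 3 0 1 2 5 6 8

Derivation:
After op 1 (cut(8)): [2 6 7 3 1 5 8 4 0]
After op 2 (reverse): [0 4 8 5 1 3 7 6 2]
After op 3 (cut(4)): [1 3 7 6 2 0 4 8 5]
After op 4 (cut(3)): [6 2 0 4 8 5 1 3 7]
After op 5 (reverse): [7 3 1 5 8 4 0 2 6]
After op 6 (out_shuffle): [7 4 3 0 1 2 5 6 8]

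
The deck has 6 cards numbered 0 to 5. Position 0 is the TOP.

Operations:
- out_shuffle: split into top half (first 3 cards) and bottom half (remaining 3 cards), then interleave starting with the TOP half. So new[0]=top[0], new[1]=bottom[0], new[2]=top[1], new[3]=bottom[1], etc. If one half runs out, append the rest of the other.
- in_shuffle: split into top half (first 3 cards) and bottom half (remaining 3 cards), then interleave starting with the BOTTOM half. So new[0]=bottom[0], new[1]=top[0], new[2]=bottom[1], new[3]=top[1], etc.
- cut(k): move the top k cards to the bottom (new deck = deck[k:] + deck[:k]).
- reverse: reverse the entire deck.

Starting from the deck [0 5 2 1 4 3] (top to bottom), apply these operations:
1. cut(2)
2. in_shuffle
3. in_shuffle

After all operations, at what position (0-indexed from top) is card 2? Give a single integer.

After op 1 (cut(2)): [2 1 4 3 0 5]
After op 2 (in_shuffle): [3 2 0 1 5 4]
After op 3 (in_shuffle): [1 3 5 2 4 0]
Card 2 is at position 3.

Answer: 3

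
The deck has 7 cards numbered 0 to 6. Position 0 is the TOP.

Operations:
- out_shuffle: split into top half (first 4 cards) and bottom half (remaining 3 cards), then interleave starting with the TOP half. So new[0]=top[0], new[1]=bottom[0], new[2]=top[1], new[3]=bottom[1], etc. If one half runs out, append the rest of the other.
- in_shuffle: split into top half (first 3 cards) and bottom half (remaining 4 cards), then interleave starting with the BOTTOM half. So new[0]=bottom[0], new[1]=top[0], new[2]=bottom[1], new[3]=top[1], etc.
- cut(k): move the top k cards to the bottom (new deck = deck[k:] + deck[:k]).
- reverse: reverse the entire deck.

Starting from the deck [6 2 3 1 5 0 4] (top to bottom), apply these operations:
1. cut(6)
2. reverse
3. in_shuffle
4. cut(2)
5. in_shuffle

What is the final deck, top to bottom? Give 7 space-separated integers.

Answer: 1 2 4 5 3 6 0

Derivation:
After op 1 (cut(6)): [4 6 2 3 1 5 0]
After op 2 (reverse): [0 5 1 3 2 6 4]
After op 3 (in_shuffle): [3 0 2 5 6 1 4]
After op 4 (cut(2)): [2 5 6 1 4 3 0]
After op 5 (in_shuffle): [1 2 4 5 3 6 0]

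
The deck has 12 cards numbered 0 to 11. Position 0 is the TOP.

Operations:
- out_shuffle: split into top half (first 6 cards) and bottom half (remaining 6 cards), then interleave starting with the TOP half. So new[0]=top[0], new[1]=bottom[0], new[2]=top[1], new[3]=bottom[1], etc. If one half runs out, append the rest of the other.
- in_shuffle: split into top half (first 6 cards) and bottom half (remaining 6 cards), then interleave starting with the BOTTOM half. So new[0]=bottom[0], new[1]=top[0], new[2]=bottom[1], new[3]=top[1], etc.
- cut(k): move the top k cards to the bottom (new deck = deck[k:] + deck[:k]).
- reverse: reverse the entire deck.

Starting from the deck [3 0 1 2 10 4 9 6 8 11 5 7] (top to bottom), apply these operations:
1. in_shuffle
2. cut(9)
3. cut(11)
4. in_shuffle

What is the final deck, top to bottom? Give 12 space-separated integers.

After op 1 (in_shuffle): [9 3 6 0 8 1 11 2 5 10 7 4]
After op 2 (cut(9)): [10 7 4 9 3 6 0 8 1 11 2 5]
After op 3 (cut(11)): [5 10 7 4 9 3 6 0 8 1 11 2]
After op 4 (in_shuffle): [6 5 0 10 8 7 1 4 11 9 2 3]

Answer: 6 5 0 10 8 7 1 4 11 9 2 3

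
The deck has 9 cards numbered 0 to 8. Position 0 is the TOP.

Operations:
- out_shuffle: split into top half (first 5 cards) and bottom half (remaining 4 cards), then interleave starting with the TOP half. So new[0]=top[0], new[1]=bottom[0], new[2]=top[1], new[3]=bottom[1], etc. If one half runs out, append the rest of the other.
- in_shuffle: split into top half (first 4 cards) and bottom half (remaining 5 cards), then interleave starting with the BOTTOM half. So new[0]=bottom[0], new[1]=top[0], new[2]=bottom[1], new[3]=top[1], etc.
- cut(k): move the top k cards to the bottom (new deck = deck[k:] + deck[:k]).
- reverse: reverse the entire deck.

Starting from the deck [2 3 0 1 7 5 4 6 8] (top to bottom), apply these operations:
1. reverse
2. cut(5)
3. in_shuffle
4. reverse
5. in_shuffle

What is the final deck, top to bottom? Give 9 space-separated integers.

After op 1 (reverse): [8 6 4 5 7 1 0 3 2]
After op 2 (cut(5)): [1 0 3 2 8 6 4 5 7]
After op 3 (in_shuffle): [8 1 6 0 4 3 5 2 7]
After op 4 (reverse): [7 2 5 3 4 0 6 1 8]
After op 5 (in_shuffle): [4 7 0 2 6 5 1 3 8]

Answer: 4 7 0 2 6 5 1 3 8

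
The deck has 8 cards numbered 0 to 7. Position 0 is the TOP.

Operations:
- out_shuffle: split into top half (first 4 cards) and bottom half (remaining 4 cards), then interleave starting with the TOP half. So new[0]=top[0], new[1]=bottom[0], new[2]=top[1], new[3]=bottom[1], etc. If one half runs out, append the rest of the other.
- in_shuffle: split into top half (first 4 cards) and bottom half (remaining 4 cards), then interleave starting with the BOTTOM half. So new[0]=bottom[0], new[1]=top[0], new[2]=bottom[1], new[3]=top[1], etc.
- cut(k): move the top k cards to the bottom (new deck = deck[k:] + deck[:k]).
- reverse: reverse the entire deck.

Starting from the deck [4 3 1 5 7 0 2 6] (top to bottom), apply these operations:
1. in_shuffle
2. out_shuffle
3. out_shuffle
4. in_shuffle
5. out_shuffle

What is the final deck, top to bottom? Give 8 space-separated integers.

After op 1 (in_shuffle): [7 4 0 3 2 1 6 5]
After op 2 (out_shuffle): [7 2 4 1 0 6 3 5]
After op 3 (out_shuffle): [7 0 2 6 4 3 1 5]
After op 4 (in_shuffle): [4 7 3 0 1 2 5 6]
After op 5 (out_shuffle): [4 1 7 2 3 5 0 6]

Answer: 4 1 7 2 3 5 0 6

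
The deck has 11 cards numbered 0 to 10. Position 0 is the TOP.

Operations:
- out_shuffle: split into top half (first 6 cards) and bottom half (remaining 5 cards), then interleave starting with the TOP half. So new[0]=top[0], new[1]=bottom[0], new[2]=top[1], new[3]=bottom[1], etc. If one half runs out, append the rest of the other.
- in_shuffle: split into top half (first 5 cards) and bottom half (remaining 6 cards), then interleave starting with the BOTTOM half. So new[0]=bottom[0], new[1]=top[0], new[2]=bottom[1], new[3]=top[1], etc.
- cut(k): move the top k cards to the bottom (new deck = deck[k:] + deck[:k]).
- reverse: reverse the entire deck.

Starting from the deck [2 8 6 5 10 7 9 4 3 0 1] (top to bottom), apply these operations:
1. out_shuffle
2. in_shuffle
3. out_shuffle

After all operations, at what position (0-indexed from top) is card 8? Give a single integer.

After op 1 (out_shuffle): [2 9 8 4 6 3 5 0 10 1 7]
After op 2 (in_shuffle): [3 2 5 9 0 8 10 4 1 6 7]
After op 3 (out_shuffle): [3 10 2 4 5 1 9 6 0 7 8]
Card 8 is at position 10.

Answer: 10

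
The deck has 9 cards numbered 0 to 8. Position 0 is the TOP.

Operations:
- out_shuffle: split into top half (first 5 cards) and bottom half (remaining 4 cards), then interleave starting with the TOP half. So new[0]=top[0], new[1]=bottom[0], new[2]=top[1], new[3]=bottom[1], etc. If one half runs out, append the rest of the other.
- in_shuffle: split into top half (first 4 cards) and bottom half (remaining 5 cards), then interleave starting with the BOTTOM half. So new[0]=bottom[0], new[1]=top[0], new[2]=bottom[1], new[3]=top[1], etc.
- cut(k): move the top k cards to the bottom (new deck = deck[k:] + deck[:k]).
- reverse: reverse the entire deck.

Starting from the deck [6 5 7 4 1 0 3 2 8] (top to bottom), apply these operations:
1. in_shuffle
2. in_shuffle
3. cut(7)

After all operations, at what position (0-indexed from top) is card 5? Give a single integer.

After op 1 (in_shuffle): [1 6 0 5 3 7 2 4 8]
After op 2 (in_shuffle): [3 1 7 6 2 0 4 5 8]
After op 3 (cut(7)): [5 8 3 1 7 6 2 0 4]
Card 5 is at position 0.

Answer: 0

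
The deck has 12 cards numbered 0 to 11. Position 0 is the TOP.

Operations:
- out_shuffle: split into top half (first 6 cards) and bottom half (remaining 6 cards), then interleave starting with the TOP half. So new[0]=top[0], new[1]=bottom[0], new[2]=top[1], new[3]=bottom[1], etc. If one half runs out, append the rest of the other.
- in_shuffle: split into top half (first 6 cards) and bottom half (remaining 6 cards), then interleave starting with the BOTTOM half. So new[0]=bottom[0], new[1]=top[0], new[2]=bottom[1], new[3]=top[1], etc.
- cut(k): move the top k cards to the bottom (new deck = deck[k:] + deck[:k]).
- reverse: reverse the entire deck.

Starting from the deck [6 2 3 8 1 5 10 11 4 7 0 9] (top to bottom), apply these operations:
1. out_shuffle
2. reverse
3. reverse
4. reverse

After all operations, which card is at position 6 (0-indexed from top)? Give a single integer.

Answer: 4

Derivation:
After op 1 (out_shuffle): [6 10 2 11 3 4 8 7 1 0 5 9]
After op 2 (reverse): [9 5 0 1 7 8 4 3 11 2 10 6]
After op 3 (reverse): [6 10 2 11 3 4 8 7 1 0 5 9]
After op 4 (reverse): [9 5 0 1 7 8 4 3 11 2 10 6]
Position 6: card 4.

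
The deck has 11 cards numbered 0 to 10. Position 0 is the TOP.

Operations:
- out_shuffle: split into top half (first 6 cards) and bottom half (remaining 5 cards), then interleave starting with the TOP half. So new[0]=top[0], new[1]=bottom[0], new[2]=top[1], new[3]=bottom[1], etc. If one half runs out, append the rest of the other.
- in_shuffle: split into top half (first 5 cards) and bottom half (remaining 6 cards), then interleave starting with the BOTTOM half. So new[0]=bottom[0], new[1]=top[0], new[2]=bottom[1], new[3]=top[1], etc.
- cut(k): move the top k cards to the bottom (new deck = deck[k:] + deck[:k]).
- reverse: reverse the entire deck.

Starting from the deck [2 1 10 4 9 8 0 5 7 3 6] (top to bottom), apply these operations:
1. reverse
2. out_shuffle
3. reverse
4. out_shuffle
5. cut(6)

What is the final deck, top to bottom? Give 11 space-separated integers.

Answer: 1 9 5 6 10 8 7 2 4 0 3

Derivation:
After op 1 (reverse): [6 3 7 5 0 8 9 4 10 1 2]
After op 2 (out_shuffle): [6 9 3 4 7 10 5 1 0 2 8]
After op 3 (reverse): [8 2 0 1 5 10 7 4 3 9 6]
After op 4 (out_shuffle): [8 7 2 4 0 3 1 9 5 6 10]
After op 5 (cut(6)): [1 9 5 6 10 8 7 2 4 0 3]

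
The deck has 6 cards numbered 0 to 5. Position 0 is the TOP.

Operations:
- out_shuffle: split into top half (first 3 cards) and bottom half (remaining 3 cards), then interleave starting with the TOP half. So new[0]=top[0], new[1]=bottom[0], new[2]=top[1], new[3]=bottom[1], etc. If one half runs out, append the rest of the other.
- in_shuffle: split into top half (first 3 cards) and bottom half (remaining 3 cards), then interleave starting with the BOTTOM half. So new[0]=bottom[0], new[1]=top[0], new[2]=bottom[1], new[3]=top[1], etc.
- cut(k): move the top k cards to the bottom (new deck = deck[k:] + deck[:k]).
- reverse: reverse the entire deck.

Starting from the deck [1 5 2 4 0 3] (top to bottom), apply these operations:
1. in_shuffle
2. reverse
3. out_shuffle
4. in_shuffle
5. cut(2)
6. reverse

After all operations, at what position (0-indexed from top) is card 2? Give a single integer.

Answer: 0

Derivation:
After op 1 (in_shuffle): [4 1 0 5 3 2]
After op 2 (reverse): [2 3 5 0 1 4]
After op 3 (out_shuffle): [2 0 3 1 5 4]
After op 4 (in_shuffle): [1 2 5 0 4 3]
After op 5 (cut(2)): [5 0 4 3 1 2]
After op 6 (reverse): [2 1 3 4 0 5]
Card 2 is at position 0.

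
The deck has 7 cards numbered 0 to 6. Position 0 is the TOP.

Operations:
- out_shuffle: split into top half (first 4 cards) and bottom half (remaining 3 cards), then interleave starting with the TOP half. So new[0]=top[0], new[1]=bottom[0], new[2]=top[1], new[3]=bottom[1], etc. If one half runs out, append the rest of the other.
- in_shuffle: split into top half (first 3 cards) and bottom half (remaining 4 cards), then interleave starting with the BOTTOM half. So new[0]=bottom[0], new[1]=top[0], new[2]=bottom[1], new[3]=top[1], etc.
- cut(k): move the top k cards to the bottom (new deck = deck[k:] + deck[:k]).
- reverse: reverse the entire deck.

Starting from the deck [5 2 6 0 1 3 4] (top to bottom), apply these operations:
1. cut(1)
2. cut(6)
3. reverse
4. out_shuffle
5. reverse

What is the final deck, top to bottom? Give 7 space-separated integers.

After op 1 (cut(1)): [2 6 0 1 3 4 5]
After op 2 (cut(6)): [5 2 6 0 1 3 4]
After op 3 (reverse): [4 3 1 0 6 2 5]
After op 4 (out_shuffle): [4 6 3 2 1 5 0]
After op 5 (reverse): [0 5 1 2 3 6 4]

Answer: 0 5 1 2 3 6 4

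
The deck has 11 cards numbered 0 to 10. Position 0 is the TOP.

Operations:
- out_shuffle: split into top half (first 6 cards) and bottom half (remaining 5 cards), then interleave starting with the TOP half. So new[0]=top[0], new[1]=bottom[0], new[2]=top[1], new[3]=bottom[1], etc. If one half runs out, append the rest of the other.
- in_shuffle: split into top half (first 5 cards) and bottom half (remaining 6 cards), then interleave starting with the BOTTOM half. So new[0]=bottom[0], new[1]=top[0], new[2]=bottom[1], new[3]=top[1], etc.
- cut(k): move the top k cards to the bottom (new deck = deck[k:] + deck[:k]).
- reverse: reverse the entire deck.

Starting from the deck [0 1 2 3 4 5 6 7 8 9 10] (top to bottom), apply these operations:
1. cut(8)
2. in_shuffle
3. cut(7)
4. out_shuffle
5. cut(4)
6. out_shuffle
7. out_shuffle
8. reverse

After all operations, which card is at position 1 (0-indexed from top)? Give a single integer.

Answer: 5

Derivation:
After op 1 (cut(8)): [8 9 10 0 1 2 3 4 5 6 7]
After op 2 (in_shuffle): [2 8 3 9 4 10 5 0 6 1 7]
After op 3 (cut(7)): [0 6 1 7 2 8 3 9 4 10 5]
After op 4 (out_shuffle): [0 3 6 9 1 4 7 10 2 5 8]
After op 5 (cut(4)): [1 4 7 10 2 5 8 0 3 6 9]
After op 6 (out_shuffle): [1 8 4 0 7 3 10 6 2 9 5]
After op 7 (out_shuffle): [1 10 8 6 4 2 0 9 7 5 3]
After op 8 (reverse): [3 5 7 9 0 2 4 6 8 10 1]
Position 1: card 5.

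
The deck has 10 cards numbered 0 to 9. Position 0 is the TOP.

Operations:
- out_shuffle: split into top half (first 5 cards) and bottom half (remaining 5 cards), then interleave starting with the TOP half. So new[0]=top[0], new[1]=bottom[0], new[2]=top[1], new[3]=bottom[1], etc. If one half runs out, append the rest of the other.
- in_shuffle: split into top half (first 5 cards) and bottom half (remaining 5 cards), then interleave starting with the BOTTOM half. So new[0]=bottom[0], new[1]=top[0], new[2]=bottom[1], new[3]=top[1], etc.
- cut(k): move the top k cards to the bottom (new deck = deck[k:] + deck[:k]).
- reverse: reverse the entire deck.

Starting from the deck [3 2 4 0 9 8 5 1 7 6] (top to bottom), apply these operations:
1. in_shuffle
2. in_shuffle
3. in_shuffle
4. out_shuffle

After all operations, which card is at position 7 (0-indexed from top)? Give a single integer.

After op 1 (in_shuffle): [8 3 5 2 1 4 7 0 6 9]
After op 2 (in_shuffle): [4 8 7 3 0 5 6 2 9 1]
After op 3 (in_shuffle): [5 4 6 8 2 7 9 3 1 0]
After op 4 (out_shuffle): [5 7 4 9 6 3 8 1 2 0]
Position 7: card 1.

Answer: 1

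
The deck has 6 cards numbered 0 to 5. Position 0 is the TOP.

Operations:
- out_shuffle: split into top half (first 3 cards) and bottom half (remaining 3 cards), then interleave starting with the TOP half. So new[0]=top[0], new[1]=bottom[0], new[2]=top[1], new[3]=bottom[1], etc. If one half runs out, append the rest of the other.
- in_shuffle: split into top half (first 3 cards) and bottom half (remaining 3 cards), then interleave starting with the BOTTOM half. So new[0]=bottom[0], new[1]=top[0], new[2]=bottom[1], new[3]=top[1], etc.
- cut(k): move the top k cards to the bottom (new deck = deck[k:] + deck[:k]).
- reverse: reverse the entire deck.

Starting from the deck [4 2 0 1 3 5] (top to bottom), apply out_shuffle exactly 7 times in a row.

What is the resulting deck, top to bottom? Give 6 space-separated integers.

After op 1 (out_shuffle): [4 1 2 3 0 5]
After op 2 (out_shuffle): [4 3 1 0 2 5]
After op 3 (out_shuffle): [4 0 3 2 1 5]
After op 4 (out_shuffle): [4 2 0 1 3 5]
After op 5 (out_shuffle): [4 1 2 3 0 5]
After op 6 (out_shuffle): [4 3 1 0 2 5]
After op 7 (out_shuffle): [4 0 3 2 1 5]

Answer: 4 0 3 2 1 5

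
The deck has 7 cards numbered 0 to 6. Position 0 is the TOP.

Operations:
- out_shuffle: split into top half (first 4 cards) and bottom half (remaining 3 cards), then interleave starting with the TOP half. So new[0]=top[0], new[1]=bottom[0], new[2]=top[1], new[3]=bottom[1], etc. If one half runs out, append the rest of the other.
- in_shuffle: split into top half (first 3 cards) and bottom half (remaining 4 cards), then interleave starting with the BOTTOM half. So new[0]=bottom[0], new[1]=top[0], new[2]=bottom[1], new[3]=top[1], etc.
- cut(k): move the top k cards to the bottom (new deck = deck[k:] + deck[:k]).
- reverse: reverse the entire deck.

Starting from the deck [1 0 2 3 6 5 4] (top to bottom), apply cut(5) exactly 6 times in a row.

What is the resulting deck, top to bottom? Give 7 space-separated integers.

After op 1 (cut(5)): [5 4 1 0 2 3 6]
After op 2 (cut(5)): [3 6 5 4 1 0 2]
After op 3 (cut(5)): [0 2 3 6 5 4 1]
After op 4 (cut(5)): [4 1 0 2 3 6 5]
After op 5 (cut(5)): [6 5 4 1 0 2 3]
After op 6 (cut(5)): [2 3 6 5 4 1 0]

Answer: 2 3 6 5 4 1 0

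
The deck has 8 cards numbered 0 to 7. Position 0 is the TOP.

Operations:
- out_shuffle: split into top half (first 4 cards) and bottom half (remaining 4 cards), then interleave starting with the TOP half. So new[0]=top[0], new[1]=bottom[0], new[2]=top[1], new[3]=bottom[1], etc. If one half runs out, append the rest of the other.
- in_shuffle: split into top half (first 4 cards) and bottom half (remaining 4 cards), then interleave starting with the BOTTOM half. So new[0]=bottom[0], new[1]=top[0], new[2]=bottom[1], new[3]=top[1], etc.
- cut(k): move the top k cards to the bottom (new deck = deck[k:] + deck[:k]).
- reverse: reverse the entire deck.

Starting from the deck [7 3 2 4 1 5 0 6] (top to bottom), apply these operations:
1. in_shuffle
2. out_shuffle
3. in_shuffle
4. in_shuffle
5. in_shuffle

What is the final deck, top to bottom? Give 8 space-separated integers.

Answer: 4 3 6 5 2 7 0 1

Derivation:
After op 1 (in_shuffle): [1 7 5 3 0 2 6 4]
After op 2 (out_shuffle): [1 0 7 2 5 6 3 4]
After op 3 (in_shuffle): [5 1 6 0 3 7 4 2]
After op 4 (in_shuffle): [3 5 7 1 4 6 2 0]
After op 5 (in_shuffle): [4 3 6 5 2 7 0 1]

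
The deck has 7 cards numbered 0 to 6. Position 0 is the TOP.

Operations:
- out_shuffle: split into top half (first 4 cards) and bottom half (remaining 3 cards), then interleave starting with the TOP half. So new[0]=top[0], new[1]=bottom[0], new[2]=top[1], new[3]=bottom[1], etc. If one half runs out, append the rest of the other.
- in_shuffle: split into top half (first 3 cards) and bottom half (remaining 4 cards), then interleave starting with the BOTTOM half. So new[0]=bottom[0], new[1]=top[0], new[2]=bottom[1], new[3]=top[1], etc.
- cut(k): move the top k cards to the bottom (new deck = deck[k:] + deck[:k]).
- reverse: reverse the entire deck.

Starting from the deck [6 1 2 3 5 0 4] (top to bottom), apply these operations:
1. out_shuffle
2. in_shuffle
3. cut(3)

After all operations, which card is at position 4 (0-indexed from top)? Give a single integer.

After op 1 (out_shuffle): [6 5 1 0 2 4 3]
After op 2 (in_shuffle): [0 6 2 5 4 1 3]
After op 3 (cut(3)): [5 4 1 3 0 6 2]
Position 4: card 0.

Answer: 0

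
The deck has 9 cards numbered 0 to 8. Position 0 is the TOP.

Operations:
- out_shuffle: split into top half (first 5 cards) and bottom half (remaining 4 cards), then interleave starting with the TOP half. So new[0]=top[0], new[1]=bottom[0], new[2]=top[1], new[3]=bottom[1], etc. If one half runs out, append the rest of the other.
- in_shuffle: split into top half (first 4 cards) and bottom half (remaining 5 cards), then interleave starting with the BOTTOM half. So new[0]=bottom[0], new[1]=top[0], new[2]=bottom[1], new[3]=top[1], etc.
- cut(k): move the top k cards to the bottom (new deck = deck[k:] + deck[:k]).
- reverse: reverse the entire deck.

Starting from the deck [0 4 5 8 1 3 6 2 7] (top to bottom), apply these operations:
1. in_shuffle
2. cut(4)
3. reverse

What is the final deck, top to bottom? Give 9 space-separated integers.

Answer: 4 3 0 1 7 8 2 5 6

Derivation:
After op 1 (in_shuffle): [1 0 3 4 6 5 2 8 7]
After op 2 (cut(4)): [6 5 2 8 7 1 0 3 4]
After op 3 (reverse): [4 3 0 1 7 8 2 5 6]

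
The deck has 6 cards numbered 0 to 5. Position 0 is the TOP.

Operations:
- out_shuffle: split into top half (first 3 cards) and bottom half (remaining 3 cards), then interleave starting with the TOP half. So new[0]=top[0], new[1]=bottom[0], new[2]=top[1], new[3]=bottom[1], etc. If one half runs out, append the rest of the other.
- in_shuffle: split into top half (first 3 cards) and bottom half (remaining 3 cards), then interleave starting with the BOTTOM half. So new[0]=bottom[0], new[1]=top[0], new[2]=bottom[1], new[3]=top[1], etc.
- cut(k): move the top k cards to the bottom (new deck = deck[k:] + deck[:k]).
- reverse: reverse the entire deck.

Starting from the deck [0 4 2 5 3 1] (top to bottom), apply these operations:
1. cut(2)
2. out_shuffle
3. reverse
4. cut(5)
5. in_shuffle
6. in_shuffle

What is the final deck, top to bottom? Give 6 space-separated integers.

After op 1 (cut(2)): [2 5 3 1 0 4]
After op 2 (out_shuffle): [2 1 5 0 3 4]
After op 3 (reverse): [4 3 0 5 1 2]
After op 4 (cut(5)): [2 4 3 0 5 1]
After op 5 (in_shuffle): [0 2 5 4 1 3]
After op 6 (in_shuffle): [4 0 1 2 3 5]

Answer: 4 0 1 2 3 5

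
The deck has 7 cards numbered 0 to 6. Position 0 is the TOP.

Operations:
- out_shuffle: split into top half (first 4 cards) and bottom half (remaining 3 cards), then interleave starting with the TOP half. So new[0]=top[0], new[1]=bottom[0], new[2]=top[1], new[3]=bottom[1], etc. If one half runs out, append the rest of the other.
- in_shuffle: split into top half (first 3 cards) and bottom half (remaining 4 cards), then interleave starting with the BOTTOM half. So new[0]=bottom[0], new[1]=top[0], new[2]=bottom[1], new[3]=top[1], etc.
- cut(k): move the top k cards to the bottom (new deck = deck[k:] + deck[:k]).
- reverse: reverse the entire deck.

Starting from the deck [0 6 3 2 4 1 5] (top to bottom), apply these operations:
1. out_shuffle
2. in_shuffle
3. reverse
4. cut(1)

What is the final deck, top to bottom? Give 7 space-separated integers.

Answer: 6 5 4 3 0 1 2

Derivation:
After op 1 (out_shuffle): [0 4 6 1 3 5 2]
After op 2 (in_shuffle): [1 0 3 4 5 6 2]
After op 3 (reverse): [2 6 5 4 3 0 1]
After op 4 (cut(1)): [6 5 4 3 0 1 2]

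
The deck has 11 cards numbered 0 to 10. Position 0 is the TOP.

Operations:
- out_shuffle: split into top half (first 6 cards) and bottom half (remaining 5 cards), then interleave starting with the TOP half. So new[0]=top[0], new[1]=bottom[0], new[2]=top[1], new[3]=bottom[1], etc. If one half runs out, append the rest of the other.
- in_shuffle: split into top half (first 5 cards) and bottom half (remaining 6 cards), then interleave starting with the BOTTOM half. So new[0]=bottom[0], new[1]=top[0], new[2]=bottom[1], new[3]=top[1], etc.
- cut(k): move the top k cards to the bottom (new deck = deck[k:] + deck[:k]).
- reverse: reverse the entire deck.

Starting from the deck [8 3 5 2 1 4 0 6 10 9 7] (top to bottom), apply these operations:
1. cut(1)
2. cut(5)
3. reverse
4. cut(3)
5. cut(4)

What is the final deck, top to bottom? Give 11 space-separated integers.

After op 1 (cut(1)): [3 5 2 1 4 0 6 10 9 7 8]
After op 2 (cut(5)): [0 6 10 9 7 8 3 5 2 1 4]
After op 3 (reverse): [4 1 2 5 3 8 7 9 10 6 0]
After op 4 (cut(3)): [5 3 8 7 9 10 6 0 4 1 2]
After op 5 (cut(4)): [9 10 6 0 4 1 2 5 3 8 7]

Answer: 9 10 6 0 4 1 2 5 3 8 7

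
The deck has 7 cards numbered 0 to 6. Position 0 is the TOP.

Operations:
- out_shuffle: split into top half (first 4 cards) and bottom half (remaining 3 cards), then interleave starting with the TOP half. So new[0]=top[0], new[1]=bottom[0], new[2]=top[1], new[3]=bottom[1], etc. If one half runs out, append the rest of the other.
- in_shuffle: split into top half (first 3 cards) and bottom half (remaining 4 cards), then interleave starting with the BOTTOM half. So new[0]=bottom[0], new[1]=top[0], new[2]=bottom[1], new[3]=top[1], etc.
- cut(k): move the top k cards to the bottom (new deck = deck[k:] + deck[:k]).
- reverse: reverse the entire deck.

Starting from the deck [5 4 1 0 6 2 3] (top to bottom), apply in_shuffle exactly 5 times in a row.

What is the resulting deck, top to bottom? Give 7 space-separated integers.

After op 1 (in_shuffle): [0 5 6 4 2 1 3]
After op 2 (in_shuffle): [4 0 2 5 1 6 3]
After op 3 (in_shuffle): [5 4 1 0 6 2 3]
After op 4 (in_shuffle): [0 5 6 4 2 1 3]
After op 5 (in_shuffle): [4 0 2 5 1 6 3]

Answer: 4 0 2 5 1 6 3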